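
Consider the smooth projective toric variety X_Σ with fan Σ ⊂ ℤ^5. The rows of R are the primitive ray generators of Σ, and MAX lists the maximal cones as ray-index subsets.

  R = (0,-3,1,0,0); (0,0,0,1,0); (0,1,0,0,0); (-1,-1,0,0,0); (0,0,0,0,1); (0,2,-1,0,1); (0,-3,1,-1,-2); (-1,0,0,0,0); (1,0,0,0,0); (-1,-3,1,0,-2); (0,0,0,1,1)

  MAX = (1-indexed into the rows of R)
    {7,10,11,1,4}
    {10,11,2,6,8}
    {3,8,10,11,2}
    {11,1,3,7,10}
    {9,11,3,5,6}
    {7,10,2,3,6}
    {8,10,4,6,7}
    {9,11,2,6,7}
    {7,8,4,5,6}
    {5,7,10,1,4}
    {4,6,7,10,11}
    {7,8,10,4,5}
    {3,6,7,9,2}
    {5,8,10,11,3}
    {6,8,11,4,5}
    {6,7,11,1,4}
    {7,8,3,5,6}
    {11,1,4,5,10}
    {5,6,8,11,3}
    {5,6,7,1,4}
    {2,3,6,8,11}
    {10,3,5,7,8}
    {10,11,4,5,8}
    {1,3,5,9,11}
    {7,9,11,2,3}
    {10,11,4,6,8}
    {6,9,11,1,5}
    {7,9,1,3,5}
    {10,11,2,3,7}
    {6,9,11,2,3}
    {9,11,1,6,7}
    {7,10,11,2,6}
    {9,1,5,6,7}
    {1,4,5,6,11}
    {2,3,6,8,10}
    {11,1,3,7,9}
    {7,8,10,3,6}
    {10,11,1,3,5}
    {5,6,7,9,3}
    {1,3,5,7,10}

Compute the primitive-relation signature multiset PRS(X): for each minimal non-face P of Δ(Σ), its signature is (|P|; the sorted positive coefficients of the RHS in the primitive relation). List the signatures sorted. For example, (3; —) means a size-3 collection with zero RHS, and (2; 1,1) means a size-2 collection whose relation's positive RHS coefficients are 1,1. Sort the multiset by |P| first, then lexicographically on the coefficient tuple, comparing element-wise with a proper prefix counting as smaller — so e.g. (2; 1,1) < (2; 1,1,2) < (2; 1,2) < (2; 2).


Minimal non-faces — 16 found among 11 rays, 40 max cones:

  P={8,9}:  v_{8} + v_{9} = 0  ⇒ sig = (2; —)
  P={2,5}:  v_{2} + v_{5} = v_{11}  ⇒ sig = (2; 1)
  P={3,4}:  v_{3} + v_{4} = v_{8}  ⇒ sig = (2; 1)
  P={9,10}:  v_{9} + v_{10} = v_{2} + v_{7}  ⇒ sig = (2; 1,1)
  P={2,4}:  v_{2} + v_{4} = v_{6} + v_{10} + v_{11}  ⇒ sig = (2; 1,1,1)
  P={4,9}:  v_{4} + v_{9} = v_{6} + v_{7} + v_{11}  ⇒ sig = (2; 1,1,1)
  P={1,2}:  v_{1} + v_{2} = v_{7} + 2·v_{11}  ⇒ sig = (2; 1,2)
  P={1,8}:  v_{1} + v_{8} = 2·v_{5} + v_{10}  ⇒ sig = (2; 1,2)
  P={1,3,6}:  v_{1} + v_{3} + v_{6} = v_{5}  ⇒ sig = (3; 1)
  P={2,7,8}:  v_{2} + v_{7} + v_{8} = v_{10}  ⇒ sig = (3; 1)
  P={5,6,10}:  v_{5} + v_{6} + v_{10} = v_{4}  ⇒ sig = (3; 1)
  P={5,7,11}:  v_{5} + v_{7} + v_{11} = v_{1}  ⇒ sig = (3; 1)
  P={7,8,11}:  v_{7} + v_{8} + v_{11} = v_{5} + v_{10}  ⇒ sig = (3; 1,1)
  P={1,6,10}:  v_{1} + v_{6} + v_{10} = v_{4} + v_{7} + v_{11}  ⇒ sig = (3; 1,1,1)
  P={3,6,7,11}:  v_{3} + v_{6} + v_{7} + v_{11} = 0  ⇒ sig = (4; —)
  P={3,6,10,11}:  v_{3} + v_{6} + v_{10} + v_{11} = v_{2} + v_{8}  ⇒ sig = (4; 1,1)

Signatures (|P|; sorted positive RHS coefficients), sorted:
{ (2; —),  (2; 1) ×2,  (2; 1,1),  (2; 1,1,1) ×2,  (2; 1,2) ×2,  (3; 1) ×4,  (3; 1,1),  (3; 1,1,1),  (4; —),  (4; 1,1) }


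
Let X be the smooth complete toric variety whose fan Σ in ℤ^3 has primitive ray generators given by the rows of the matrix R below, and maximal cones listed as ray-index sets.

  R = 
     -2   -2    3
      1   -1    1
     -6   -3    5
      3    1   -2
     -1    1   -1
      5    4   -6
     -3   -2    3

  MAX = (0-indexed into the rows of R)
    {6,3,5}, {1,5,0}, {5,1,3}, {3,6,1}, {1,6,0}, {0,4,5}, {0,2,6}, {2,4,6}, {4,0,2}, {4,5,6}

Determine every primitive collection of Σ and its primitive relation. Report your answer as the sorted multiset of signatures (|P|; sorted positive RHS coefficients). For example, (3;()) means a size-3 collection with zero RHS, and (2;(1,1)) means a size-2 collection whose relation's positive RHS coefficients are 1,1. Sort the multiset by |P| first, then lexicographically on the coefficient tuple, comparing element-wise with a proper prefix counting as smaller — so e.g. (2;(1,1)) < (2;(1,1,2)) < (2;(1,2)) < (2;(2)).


|primitive collections| = 9. Relations:

  {1,4}:  v_{1} + v_{4} = 0  ⟹  sig = (2;())
  {0,3}:  v_{0} + v_{3} = v_{1}  ⟹  sig = (2;(1))
  {2,3}:  v_{2} + v_{3} = v_{6}  ⟹  sig = (2;(1))
  {2,5}:  v_{2} + v_{5} = v_{4}  ⟹  sig = (2;(1))
  {1,2}:  v_{1} + v_{2} = v_{0} + v_{6}  ⟹  sig = (2;(1,1))
  {3,4}:  v_{3} + v_{4} = v_{5} + v_{6}  ⟹  sig = (2;(1,1))
  {0,5,6}:  v_{0} + v_{5} + v_{6} = 0  ⟹  sig = (3;())
  {0,4,6}:  v_{0} + v_{4} + v_{6} = v_{2}  ⟹  sig = (3;(1))
  {1,5,6}:  v_{1} + v_{5} + v_{6} = v_{3}  ⟹  sig = (3;(1))

Hence PRS(X_Σ) =
    (2;())
    (2;(1))
    (2;(1))
    (2;(1))
    (2;(1,1))
    (2;(1,1))
    (3;())
    (3;(1))
    (3;(1))


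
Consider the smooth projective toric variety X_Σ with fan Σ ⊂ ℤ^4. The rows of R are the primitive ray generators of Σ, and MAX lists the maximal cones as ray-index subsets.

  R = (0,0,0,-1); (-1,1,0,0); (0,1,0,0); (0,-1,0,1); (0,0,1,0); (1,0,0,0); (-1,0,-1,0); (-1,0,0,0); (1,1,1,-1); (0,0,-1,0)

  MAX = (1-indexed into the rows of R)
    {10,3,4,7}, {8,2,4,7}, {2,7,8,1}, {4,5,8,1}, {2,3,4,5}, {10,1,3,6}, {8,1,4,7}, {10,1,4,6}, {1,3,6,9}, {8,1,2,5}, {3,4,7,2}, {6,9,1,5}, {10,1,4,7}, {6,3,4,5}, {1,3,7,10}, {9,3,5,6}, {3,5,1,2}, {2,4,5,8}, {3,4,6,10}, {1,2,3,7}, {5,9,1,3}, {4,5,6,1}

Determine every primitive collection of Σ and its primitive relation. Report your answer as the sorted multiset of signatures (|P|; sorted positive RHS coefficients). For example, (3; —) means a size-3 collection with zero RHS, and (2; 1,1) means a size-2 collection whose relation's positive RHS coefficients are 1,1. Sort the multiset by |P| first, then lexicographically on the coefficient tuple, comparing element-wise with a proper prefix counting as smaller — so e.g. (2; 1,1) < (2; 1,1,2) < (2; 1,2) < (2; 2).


Minimal non-faces — 16 found among 10 rays, 22 max cones:

  {5,10}:  v_{5} + v_{10} = 0 — sig = (2; —)
  {6,8}:  v_{6} + v_{8} = 0 — sig = (2; —)
  {2,6}:  v_{2} + v_{6} = v_{3} — sig = (2; 1)
  {3,8}:  v_{3} + v_{8} = v_{2} — sig = (2; 1)
  {5,7}:  v_{5} + v_{7} = v_{8} — sig = (2; 1)
  {6,7}:  v_{6} + v_{7} = v_{10} — sig = (2; 1)
  {8,10}:  v_{8} + v_{10} = v_{7} — sig = (2; 1)
  {2,10}:  v_{2} + v_{10} = v_{3} + v_{7} — sig = (2; 1,1)
  {4,9}:  v_{4} + v_{9} = v_{5} + v_{6} — sig = (2; 1,1)
  {7,9}:  v_{7} + v_{9} = v_{1} + v_{3} — sig = (2; 1,1)
  {8,9}:  v_{8} + v_{9} = v_{1} + v_{3} + v_{5} — sig = (2; 1,1,1)
  {9,10}:  v_{9} + v_{10} = v_{1} + v_{3} + v_{6} — sig = (2; 1,1,1)
  {2,9}:  v_{2} + v_{9} = v_{1} + 2·v_{3} + v_{5} — sig = (2; 1,1,2)
  {1,3,4}:  v_{1} + v_{3} + v_{4} = 0 — sig = (3; —)
  {1,2,4}:  v_{1} + v_{2} + v_{4} = v_{8} — sig = (3; 1)
  {1,3,5,6}:  v_{1} + v_{3} + v_{5} + v_{6} = v_{9} — sig = (4; 1)

Hence PRS(X_Σ) =
    (2; —)
    (2; —)
    (2; 1)
    (2; 1)
    (2; 1)
    (2; 1)
    (2; 1)
    (2; 1,1)
    (2; 1,1)
    (2; 1,1)
    (2; 1,1,1)
    (2; 1,1,1)
    (2; 1,1,2)
    (3; —)
    (3; 1)
    (4; 1)


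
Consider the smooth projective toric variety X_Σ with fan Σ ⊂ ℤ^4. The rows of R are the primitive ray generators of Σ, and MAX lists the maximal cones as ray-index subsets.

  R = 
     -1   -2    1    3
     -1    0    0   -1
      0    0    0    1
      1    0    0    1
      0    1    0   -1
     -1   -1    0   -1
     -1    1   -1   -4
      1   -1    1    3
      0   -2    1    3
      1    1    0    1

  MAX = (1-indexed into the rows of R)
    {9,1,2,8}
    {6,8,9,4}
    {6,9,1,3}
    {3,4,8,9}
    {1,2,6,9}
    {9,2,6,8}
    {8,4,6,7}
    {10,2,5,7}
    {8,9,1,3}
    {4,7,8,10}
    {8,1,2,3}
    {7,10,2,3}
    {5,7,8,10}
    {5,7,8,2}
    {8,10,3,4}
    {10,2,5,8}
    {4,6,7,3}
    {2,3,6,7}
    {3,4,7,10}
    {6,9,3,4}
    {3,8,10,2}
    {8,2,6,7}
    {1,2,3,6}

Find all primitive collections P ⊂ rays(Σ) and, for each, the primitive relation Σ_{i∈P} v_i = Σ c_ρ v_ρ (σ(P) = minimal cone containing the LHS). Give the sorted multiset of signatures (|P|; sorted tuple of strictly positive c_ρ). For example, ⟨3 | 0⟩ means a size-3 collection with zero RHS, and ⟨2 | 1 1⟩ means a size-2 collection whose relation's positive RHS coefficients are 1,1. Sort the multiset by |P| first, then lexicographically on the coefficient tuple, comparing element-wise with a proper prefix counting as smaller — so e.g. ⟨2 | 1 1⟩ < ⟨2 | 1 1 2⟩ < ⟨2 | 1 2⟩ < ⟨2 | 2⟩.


Primitive collections (17):

  P={2,4}:  v_{2} + v_{4} = 0  →  sig = ⟨2 | 0⟩
  P={6,10}:  v_{6} + v_{10} = 0  →  sig = ⟨2 | 0⟩
  P={7,9}:  v_{7} + v_{9} = v_{6}  →  sig = ⟨2 | 1⟩
  P={1,4}:  v_{1} + v_{4} = v_{3} + v_{9}  →  sig = ⟨2 | 1 1⟩
  P={3,5}:  v_{3} + v_{5} = v_{2} + v_{10}  →  sig = ⟨2 | 1 1⟩
  P={5,9}:  v_{5} + v_{9} = v_{2} + v_{8}  →  sig = ⟨2 | 1 1⟩
  P={9,10}:  v_{9} + v_{10} = v_{3} + v_{8}  →  sig = ⟨2 | 1 1⟩
  P={1,7}:  v_{1} + v_{7} = v_{2} + v_{3} + v_{6}  →  sig = ⟨2 | 1 1 1⟩
  P={4,5}:  v_{4} + v_{5} = v_{7} + v_{8} + v_{10}  →  sig = ⟨2 | 1 1 1⟩
  P={5,6}:  v_{5} + v_{6} = v_{2} + v_{7} + v_{8}  →  sig = ⟨2 | 1 1 1⟩
  P={1,5}:  v_{1} + v_{5} = 2·v_{2} + v_{3} + v_{8}  →  sig = ⟨2 | 1 1 2⟩
  P={1,10}:  v_{1} + v_{10} = v_{2} + 2·v_{3} + v_{8}  →  sig = ⟨2 | 1 1 2⟩
  P={3,7,8}:  v_{3} + v_{7} + v_{8} = 0  →  sig = ⟨3 | 0⟩
  P={2,3,9}:  v_{2} + v_{3} + v_{9} = v_{1}  →  sig = ⟨3 | 1⟩
  P={3,6,8}:  v_{3} + v_{6} + v_{8} = v_{9}  →  sig = ⟨3 | 1⟩
  P={1,6,8}:  v_{1} + v_{6} + v_{8} = v_{2} + 2·v_{9}  →  sig = ⟨3 | 1 2⟩
  P={2,7,8,10}:  v_{2} + v_{7} + v_{8} + v_{10} = v_{5}  →  sig = ⟨4 | 1⟩

Signatures (|P|; sorted positive RHS coefficients), sorted:
    |P|=2: 12 collections, coeffs (), (), (1), (1,1), (1,1), (1,1), (1,1), (1,1,1), (1,1,1), (1,1,1), (1,1,2), (1,1,2)
    |P|=3: 4 collections, coeffs (), (1), (1), (1,2)
    |P|=4: 1 collection, coeffs (1)


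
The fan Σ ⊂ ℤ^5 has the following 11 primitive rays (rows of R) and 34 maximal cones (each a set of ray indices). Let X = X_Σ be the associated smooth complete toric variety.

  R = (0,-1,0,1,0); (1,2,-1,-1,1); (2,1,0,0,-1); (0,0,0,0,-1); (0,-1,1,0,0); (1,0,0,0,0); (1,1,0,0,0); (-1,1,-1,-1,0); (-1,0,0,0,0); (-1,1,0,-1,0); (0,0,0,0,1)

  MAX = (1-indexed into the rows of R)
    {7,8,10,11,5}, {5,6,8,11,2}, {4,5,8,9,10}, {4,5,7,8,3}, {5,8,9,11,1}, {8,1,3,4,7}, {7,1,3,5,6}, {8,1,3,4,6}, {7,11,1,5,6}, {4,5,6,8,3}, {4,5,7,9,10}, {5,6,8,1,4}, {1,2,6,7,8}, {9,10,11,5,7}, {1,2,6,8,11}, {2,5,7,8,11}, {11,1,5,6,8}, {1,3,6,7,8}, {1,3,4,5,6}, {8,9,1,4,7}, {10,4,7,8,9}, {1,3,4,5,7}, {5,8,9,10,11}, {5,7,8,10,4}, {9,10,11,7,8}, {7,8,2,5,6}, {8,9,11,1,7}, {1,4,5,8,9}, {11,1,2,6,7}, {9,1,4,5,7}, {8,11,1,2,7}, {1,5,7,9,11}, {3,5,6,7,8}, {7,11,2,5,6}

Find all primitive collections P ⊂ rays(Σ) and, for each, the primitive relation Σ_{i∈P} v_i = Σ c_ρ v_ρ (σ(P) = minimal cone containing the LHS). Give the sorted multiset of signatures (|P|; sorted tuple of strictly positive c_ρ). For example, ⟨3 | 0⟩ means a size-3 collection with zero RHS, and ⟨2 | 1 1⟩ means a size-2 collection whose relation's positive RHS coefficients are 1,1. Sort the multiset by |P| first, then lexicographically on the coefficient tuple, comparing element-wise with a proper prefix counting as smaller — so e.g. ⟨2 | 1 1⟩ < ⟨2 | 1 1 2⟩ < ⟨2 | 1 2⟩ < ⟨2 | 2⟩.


The 17 primitive collections of Σ (r=11, n=5):

  P = {4,11}:  v_{4} + v_{11} = 0  →  sig = ⟨2 | 0⟩
  P = {6,9}:  v_{6} + v_{9} = 0  →  sig = ⟨2 | 0⟩
  P = {1,10}:  v_{1} + v_{10} = v_{9}  →  sig = ⟨2 | 1⟩
  P = {3,9}:  v_{3} + v_{9} = v_{4} + v_{7}  →  sig = ⟨2 | 1 1⟩
  P = {3,11}:  v_{3} + v_{11} = v_{6} + v_{7}  →  sig = ⟨2 | 1 1⟩
  P = {2,4}:  v_{2} + v_{4} = v_{6} + v_{7} + v_{8}  →  sig = ⟨2 | 1 1 1⟩
  P = {2,9}:  v_{2} + v_{9} = v_{7} + v_{8} + v_{11}  →  sig = ⟨2 | 1 1 1⟩
  P = {6,10}:  v_{6} + v_{10} = v_{5} + v_{7} + v_{8}  →  sig = ⟨2 | 1 1 1⟩
  P = {3,10}:  v_{3} + v_{10} = v_{4} + v_{5} + 2·v_{7} + v_{8}  →  sig = ⟨2 | 1 1 1 2⟩
  P = {2,10}:  v_{2} + v_{10} = v_{5} + 2·v_{7} + 2·v_{8} + v_{11}  →  sig = ⟨2 | 1 1 2 2⟩
  P = {2,3}:  v_{2} + v_{3} = 2·v_{6} + 2·v_{7} + v_{8}  →  sig = ⟨2 | 1 2 2⟩
  P = {4,6,7}:  v_{4} + v_{6} + v_{7} = v_{3}  →  sig = ⟨3 | 1⟩
  P = {1,2,5}:  v_{1} + v_{2} + v_{5} = v_{6} + v_{11}  →  sig = ⟨3 | 1 1⟩
  P = {1,5,7,8}:  v_{1} + v_{5} + v_{7} + v_{8} = 0  →  sig = ⟨4 | 0⟩
  P = {5,7,8,9}:  v_{5} + v_{7} + v_{8} + v_{9} = v_{10}  →  sig = ⟨4 | 1⟩
  P = {6,7,8,11}:  v_{6} + v_{7} + v_{8} + v_{11} = v_{2}  →  sig = ⟨4 | 1⟩
  P = {1,3,5,8}:  v_{1} + v_{3} + v_{5} + v_{8} = v_{4} + v_{6}  →  sig = ⟨4 | 1 1⟩

Sorted signature multiset PRS(X):
[⟨2 | 0⟩, ⟨2 | 0⟩, ⟨2 | 1⟩, ⟨2 | 1 1⟩, ⟨2 | 1 1⟩, ⟨2 | 1 1 1⟩, ⟨2 | 1 1 1⟩, ⟨2 | 1 1 1⟩, ⟨2 | 1 1 1 2⟩, ⟨2 | 1 1 2 2⟩, ⟨2 | 1 2 2⟩, ⟨3 | 1⟩, ⟨3 | 1 1⟩, ⟨4 | 0⟩, ⟨4 | 1⟩, ⟨4 | 1⟩, ⟨4 | 1 1⟩]


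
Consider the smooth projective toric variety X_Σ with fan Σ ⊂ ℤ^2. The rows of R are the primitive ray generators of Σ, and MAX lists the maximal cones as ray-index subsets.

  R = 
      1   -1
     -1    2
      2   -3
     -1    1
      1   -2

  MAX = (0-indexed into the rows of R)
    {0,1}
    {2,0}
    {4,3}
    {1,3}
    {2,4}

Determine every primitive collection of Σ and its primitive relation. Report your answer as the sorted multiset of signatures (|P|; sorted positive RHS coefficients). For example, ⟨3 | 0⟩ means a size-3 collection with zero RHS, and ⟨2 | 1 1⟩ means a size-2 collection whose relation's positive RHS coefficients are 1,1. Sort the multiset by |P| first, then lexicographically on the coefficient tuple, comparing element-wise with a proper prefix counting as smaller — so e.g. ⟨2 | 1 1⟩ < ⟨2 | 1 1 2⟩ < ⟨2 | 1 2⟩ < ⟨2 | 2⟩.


5 collections generate NE(X_Σ); each relation:

  P = {0,3}:  v_{0} + v_{3} = 0 ; sig = ⟨2 | 0⟩
  P = {1,4}:  v_{1} + v_{4} = 0 ; sig = ⟨2 | 0⟩
  P = {0,4}:  v_{0} + v_{4} = v_{2} ; sig = ⟨2 | 1⟩
  P = {1,2}:  v_{1} + v_{2} = v_{0} ; sig = ⟨2 | 1⟩
  P = {2,3}:  v_{2} + v_{3} = v_{4} ; sig = ⟨2 | 1⟩

Signatures (|P|; sorted positive RHS coefficients), sorted:
    ⟨2 | 0⟩
    ⟨2 | 0⟩
    ⟨2 | 1⟩
    ⟨2 | 1⟩
    ⟨2 | 1⟩


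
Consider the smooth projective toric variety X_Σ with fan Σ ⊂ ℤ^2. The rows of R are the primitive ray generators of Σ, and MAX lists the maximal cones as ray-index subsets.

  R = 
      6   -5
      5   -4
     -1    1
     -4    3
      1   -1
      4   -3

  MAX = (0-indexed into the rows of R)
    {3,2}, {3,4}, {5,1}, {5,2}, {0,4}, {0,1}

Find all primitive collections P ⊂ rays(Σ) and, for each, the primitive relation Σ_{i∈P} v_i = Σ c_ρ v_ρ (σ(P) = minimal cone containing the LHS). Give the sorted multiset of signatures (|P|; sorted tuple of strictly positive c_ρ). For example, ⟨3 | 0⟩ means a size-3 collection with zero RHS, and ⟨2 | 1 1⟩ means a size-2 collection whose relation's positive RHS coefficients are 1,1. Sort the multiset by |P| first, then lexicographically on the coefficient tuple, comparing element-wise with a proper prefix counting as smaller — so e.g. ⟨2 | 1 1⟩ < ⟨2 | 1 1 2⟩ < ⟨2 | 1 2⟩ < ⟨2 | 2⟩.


9 minimal non-faces of Δ(Σ) (on 6 rays):

  {2,4}:  v_{2} + v_{4} = 0 ; sig = ⟨2 | 0⟩
  {3,5}:  v_{3} + v_{5} = 0 ; sig = ⟨2 | 0⟩
  {0,2}:  v_{0} + v_{2} = v_{1} ; sig = ⟨2 | 1⟩
  {1,2}:  v_{1} + v_{2} = v_{5} ; sig = ⟨2 | 1⟩
  {1,3}:  v_{1} + v_{3} = v_{4} ; sig = ⟨2 | 1⟩
  {1,4}:  v_{1} + v_{4} = v_{0} ; sig = ⟨2 | 1⟩
  {4,5}:  v_{4} + v_{5} = v_{1} ; sig = ⟨2 | 1⟩
  {0,3}:  v_{0} + v_{3} = 2·v_{4} ; sig = ⟨2 | 2⟩
  {0,5}:  v_{0} + v_{5} = 2·v_{1} ; sig = ⟨2 | 2⟩

Signatures (|P|; sorted positive RHS coefficients), sorted:
    ⟨2 | 0⟩
    ⟨2 | 0⟩
    ⟨2 | 1⟩
    ⟨2 | 1⟩
    ⟨2 | 1⟩
    ⟨2 | 1⟩
    ⟨2 | 1⟩
    ⟨2 | 2⟩
    ⟨2 | 2⟩


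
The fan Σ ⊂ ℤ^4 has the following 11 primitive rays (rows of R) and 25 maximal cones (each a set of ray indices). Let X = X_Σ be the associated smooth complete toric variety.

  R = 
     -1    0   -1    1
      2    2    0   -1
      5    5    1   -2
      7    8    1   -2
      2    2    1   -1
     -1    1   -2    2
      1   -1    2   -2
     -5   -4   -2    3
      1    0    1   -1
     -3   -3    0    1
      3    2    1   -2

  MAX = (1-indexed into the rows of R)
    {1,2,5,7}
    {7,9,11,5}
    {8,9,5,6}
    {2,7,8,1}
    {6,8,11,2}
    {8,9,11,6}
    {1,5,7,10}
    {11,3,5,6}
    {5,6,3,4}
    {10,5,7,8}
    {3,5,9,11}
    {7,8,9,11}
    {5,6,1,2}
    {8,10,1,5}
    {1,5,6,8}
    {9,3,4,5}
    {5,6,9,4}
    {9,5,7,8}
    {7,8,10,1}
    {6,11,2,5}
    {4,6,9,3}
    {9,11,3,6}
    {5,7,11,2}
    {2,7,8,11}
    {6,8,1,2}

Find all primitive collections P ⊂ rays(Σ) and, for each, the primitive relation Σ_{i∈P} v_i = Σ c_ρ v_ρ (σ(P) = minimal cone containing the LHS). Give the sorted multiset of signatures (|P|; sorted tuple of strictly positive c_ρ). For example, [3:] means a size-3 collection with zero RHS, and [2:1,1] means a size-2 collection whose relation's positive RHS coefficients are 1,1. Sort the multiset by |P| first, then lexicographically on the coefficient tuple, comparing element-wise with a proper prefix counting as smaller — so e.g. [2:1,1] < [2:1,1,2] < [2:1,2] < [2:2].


Δ(Σ) — 11 vertices, 24 min non-faces:

  {1,9}:  v_{1} + v_{9} = 0  ⇒ sig = [2:]
  {6,7}:  v_{6} + v_{7} = 0  ⇒ sig = [2:]
  {1,11}:  v_{1} + v_{11} = v_{2}  ⇒ sig = [2:1]
  {2,9}:  v_{2} + v_{9} = v_{11}  ⇒ sig = [2:1]
  {3,10}:  v_{3} + v_{10} = v_{5}  ⇒ sig = [2:1]
  {3,8}:  v_{3} + v_{8} = v_{6} + v_{9}  ⇒ sig = [2:1,1]
  {10,11}:  v_{10} + v_{11} = v_{1} + v_{7}  ⇒ sig = [2:1,1]
  {1,3}:  v_{1} + v_{3} = v_{5} + v_{6} + v_{11}  ⇒ sig = [2:1,1,1]
  {1,4}:  v_{1} + v_{4} = v_{3} + v_{5} + v_{6}  ⇒ sig = [2:1,1,1]
  {3,7}:  v_{3} + v_{7} = v_{5} + v_{9} + v_{11}  ⇒ sig = [2:1,1,1]
  {4,7}:  v_{4} + v_{7} = v_{3} + v_{5} + v_{9}  ⇒ sig = [2:1,1,1]
  {6,10}:  v_{6} + v_{10} = v_{1} + v_{5} + v_{8}  ⇒ sig = [2:1,1,1]
  {9,10}:  v_{9} + v_{10} = v_{5} + v_{7} + v_{8}  ⇒ sig = [2:1,1,1]
  {2,4}:  v_{2} + v_{4} = v_{3} + v_{5} + v_{6} + v_{11}  ⇒ sig = [2:1,1,1,1]
  {2,3}:  v_{2} + v_{3} = v_{5} + v_{6} + 2·v_{11}  ⇒ sig = [2:1,1,2]
  {4,10}:  v_{4} + v_{10} = 2·v_{5} + v_{6} + v_{9}  ⇒ sig = [2:1,1,2]
  {2,10}:  v_{2} + v_{10} = 2·v_{1} + v_{7}  ⇒ sig = [2:1,2]
  {4,8}:  v_{4} + v_{8} = v_{5} + 2·v_{6} + 2·v_{9}  ⇒ sig = [2:1,2,2]
  {4,11}:  v_{4} + v_{11} = 2·v_{3}  ⇒ sig = [2:2]
  {5,8,11}:  v_{5} + v_{8} + v_{11} = 0  ⇒ sig = [3:]
  {2,5,8}:  v_{2} + v_{5} + v_{8} = v_{1}  ⇒ sig = [3:1]
  {1,5,7,8}:  v_{1} + v_{5} + v_{7} + v_{8} = v_{10}  ⇒ sig = [4:1]
  {3,5,6,9}:  v_{3} + v_{5} + v_{6} + v_{9} = v_{4}  ⇒ sig = [4:1]
  {5,6,9,11}:  v_{5} + v_{6} + v_{9} + v_{11} = v_{3}  ⇒ sig = [4:1]

Hence PRS(X_Σ) =
    |P|=2: 19 collections, coeffs (), (), (1), (1), (1), (1,1), (1,1), (1,1,1), (1,1,1), (1,1,1), (1,1,1), (1,1,1), (1,1,1), (1,1,1,1), (1,1,2), (1,1,2), (1,2), (1,2,2), (2)
    |P|=3: 2 collections, coeffs (), (1)
    |P|=4: 3 collections, coeffs (1), (1), (1)


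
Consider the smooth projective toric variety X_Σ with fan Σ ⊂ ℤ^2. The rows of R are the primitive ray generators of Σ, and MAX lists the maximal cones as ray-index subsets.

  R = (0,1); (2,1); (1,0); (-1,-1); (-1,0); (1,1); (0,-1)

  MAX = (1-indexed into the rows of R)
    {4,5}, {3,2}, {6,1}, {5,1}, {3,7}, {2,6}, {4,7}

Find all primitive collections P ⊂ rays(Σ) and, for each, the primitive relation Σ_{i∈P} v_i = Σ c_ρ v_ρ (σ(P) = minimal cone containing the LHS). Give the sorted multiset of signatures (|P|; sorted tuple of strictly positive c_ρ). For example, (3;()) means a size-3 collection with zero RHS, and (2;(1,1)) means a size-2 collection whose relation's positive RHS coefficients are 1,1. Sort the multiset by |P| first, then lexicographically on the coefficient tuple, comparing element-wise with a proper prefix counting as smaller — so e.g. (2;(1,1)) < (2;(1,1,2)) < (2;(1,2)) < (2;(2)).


Primitive collections (14):

  {1,7}:  v_{1} + v_{7} = 0  ⇒ sig = (2;())
  {3,5}:  v_{3} + v_{5} = 0  ⇒ sig = (2;())
  {4,6}:  v_{4} + v_{6} = 0  ⇒ sig = (2;())
  {1,3}:  v_{1} + v_{3} = v_{6}  ⇒ sig = (2;(1))
  {1,4}:  v_{1} + v_{4} = v_{5}  ⇒ sig = (2;(1))
  {2,4}:  v_{2} + v_{4} = v_{3}  ⇒ sig = (2;(1))
  {2,5}:  v_{2} + v_{5} = v_{6}  ⇒ sig = (2;(1))
  {3,4}:  v_{3} + v_{4} = v_{7}  ⇒ sig = (2;(1))
  {3,6}:  v_{3} + v_{6} = v_{2}  ⇒ sig = (2;(1))
  {5,6}:  v_{5} + v_{6} = v_{1}  ⇒ sig = (2;(1))
  {5,7}:  v_{5} + v_{7} = v_{4}  ⇒ sig = (2;(1))
  {6,7}:  v_{6} + v_{7} = v_{3}  ⇒ sig = (2;(1))
  {1,2}:  v_{1} + v_{2} = 2·v_{6}  ⇒ sig = (2;(2))
  {2,7}:  v_{2} + v_{7} = 2·v_{3}  ⇒ sig = (2;(2))

so the primitive-relation signature multiset is
{ (2;()) ×3,  (2;(1)) ×9,  (2;(2)) ×2 }


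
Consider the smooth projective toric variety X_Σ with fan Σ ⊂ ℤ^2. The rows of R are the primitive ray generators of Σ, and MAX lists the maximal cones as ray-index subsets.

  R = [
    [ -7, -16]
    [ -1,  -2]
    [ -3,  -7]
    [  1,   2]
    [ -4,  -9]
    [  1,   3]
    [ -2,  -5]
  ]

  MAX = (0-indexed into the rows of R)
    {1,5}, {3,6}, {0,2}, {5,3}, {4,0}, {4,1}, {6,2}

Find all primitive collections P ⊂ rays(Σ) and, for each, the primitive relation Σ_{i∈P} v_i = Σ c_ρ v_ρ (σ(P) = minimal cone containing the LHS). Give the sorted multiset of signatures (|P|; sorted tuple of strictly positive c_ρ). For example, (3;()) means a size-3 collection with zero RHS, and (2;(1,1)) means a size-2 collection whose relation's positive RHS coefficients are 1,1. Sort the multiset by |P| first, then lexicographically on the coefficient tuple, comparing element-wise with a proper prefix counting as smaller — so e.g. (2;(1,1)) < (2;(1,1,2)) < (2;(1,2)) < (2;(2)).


Primitive collections (14):

  P={1,3}:  v_{1} + v_{3} = 0  ⇒ sig = (2;())
  P={1,2}:  v_{1} + v_{2} = v_{4}  ⇒ sig = (2;(1))
  P={1,6}:  v_{1} + v_{6} = v_{2}  ⇒ sig = (2;(1))
  P={2,3}:  v_{2} + v_{3} = v_{6}  ⇒ sig = (2;(1))
  P={2,4}:  v_{2} + v_{4} = v_{0}  ⇒ sig = (2;(1))
  P={3,4}:  v_{3} + v_{4} = v_{2}  ⇒ sig = (2;(1))
  P={5,6}:  v_{5} + v_{6} = v_{1}  ⇒ sig = (2;(1))
  P={0,5}:  v_{0} + v_{5} = 2·v_{1} + v_{4}  ⇒ sig = (2;(1,2))
  P={0,1}:  v_{0} + v_{1} = 2·v_{4}  ⇒ sig = (2;(2))
  P={0,3}:  v_{0} + v_{3} = 2·v_{2}  ⇒ sig = (2;(2))
  P={2,5}:  v_{2} + v_{5} = 2·v_{1}  ⇒ sig = (2;(2))
  P={4,6}:  v_{4} + v_{6} = 2·v_{2}  ⇒ sig = (2;(2))
  P={0,6}:  v_{0} + v_{6} = 3·v_{2}  ⇒ sig = (2;(3))
  P={4,5}:  v_{4} + v_{5} = 3·v_{1}  ⇒ sig = (2;(3))

Sorted signature multiset PRS(X):
[(2;()), (2;(1)), (2;(1)), (2;(1)), (2;(1)), (2;(1)), (2;(1)), (2;(1,2)), (2;(2)), (2;(2)), (2;(2)), (2;(2)), (2;(3)), (2;(3))]


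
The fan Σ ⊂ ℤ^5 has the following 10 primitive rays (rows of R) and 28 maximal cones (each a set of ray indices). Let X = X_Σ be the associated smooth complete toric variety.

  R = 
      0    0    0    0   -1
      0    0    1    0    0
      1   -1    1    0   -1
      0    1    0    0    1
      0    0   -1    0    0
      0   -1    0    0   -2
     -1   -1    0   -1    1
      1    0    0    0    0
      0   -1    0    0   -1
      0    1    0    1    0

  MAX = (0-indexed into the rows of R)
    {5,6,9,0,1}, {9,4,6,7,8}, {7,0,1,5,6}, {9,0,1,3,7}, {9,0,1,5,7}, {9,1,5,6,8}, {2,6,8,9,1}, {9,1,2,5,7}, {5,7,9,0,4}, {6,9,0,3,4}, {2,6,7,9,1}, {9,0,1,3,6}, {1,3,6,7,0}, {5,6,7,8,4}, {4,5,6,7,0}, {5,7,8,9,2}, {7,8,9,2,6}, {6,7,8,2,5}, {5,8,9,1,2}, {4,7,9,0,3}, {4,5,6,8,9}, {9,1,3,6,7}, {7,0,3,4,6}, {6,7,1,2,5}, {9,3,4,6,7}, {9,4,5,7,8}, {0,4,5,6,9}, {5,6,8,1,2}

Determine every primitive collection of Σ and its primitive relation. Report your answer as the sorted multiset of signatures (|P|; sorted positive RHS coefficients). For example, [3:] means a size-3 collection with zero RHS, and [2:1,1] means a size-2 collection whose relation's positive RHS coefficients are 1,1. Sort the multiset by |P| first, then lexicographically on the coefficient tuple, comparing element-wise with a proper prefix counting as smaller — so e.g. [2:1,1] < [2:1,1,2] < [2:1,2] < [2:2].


Σ has 11 primitive collections:

  P={1,4}:  v_{1} + v_{4} = 0 — sig = [2:]
  P={3,8}:  v_{3} + v_{8} = 0 — sig = [2:]
  P={0,8}:  v_{0} + v_{8} = v_{5} — sig = [2:1]
  P={3,5}:  v_{3} + v_{5} = v_{0} — sig = [2:1]
  P={2,3}:  v_{2} + v_{3} = v_{1} + v_{7} — sig = [2:1,1]
  P={2,4}:  v_{2} + v_{4} = v_{7} + v_{8} — sig = [2:1,1]
  P={0,2}:  v_{0} + v_{2} = v_{1} + v_{5} + v_{7} — sig = [2:1,1,1]
  P={1,7,8}:  v_{1} + v_{7} + v_{8} = v_{2} — sig = [3:1]
  P={0,6,7,9}:  v_{0} + v_{6} + v_{7} + v_{9} = 0 — sig = [4:]
  P={5,6,7,9}:  v_{5} + v_{6} + v_{7} + v_{9} = v_{8} — sig = [4:1]
  P={2,5,6,9}:  v_{2} + v_{5} + v_{6} + v_{9} = v_{1} + 2·v_{8} — sig = [4:1,2]

so the primitive-relation signature multiset is
    [2:]
    [2:]
    [2:1]
    [2:1]
    [2:1,1]
    [2:1,1]
    [2:1,1,1]
    [3:1]
    [4:]
    [4:1]
    [4:1,2]


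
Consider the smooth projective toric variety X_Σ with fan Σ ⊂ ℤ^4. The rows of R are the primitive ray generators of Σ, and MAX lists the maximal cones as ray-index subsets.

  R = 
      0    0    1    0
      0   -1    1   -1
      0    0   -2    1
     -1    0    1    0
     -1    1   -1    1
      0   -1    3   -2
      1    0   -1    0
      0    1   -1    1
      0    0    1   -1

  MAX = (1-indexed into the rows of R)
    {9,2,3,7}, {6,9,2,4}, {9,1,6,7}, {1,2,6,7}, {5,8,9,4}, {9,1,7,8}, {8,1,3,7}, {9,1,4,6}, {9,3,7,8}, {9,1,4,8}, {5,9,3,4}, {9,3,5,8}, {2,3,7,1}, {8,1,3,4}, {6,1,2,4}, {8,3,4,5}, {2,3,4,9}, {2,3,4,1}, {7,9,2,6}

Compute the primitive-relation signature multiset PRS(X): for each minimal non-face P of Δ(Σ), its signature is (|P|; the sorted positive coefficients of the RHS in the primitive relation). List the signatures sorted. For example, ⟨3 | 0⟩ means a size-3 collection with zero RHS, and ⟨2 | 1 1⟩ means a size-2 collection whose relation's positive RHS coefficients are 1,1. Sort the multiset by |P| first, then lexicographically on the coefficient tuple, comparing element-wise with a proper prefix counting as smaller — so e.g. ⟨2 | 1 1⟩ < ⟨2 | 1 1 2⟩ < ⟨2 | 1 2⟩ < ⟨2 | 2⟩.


|primitive collections| = 11. Relations:

  P = {2,8}:  v_{2} + v_{8} = 0  ⟹  sig = ⟨2 | 0⟩
  P = {4,7}:  v_{4} + v_{7} = 0  ⟹  sig = ⟨2 | 0⟩
  P = {3,6}:  v_{3} + v_{6} = v_{2}  ⟹  sig = ⟨2 | 1⟩
  P = {1,5}:  v_{1} + v_{5} = v_{4} + v_{8}  ⟹  sig = ⟨2 | 1 1⟩
  P = {5,6}:  v_{5} + v_{6} = v_{4} + v_{9}  ⟹  sig = ⟨2 | 1 1⟩
  P = {6,8}:  v_{6} + v_{8} = v_{1} + v_{9}  ⟹  sig = ⟨2 | 1 1⟩
  P = {2,5}:  v_{2} + v_{5} = v_{3} + v_{4} + v_{9}  ⟹  sig = ⟨2 | 1 1 1⟩
  P = {5,7}:  v_{5} + v_{7} = v_{3} + v_{8} + v_{9}  ⟹  sig = ⟨2 | 1 1 1⟩
  P = {1,3,9}:  v_{1} + v_{3} + v_{9} = 0  ⟹  sig = ⟨3 | 0⟩
  P = {1,2,9}:  v_{1} + v_{2} + v_{9} = v_{6}  ⟹  sig = ⟨3 | 1⟩
  P = {3,4,8,9}:  v_{3} + v_{4} + v_{8} + v_{9} = v_{5}  ⟹  sig = ⟨4 | 1⟩

Hence PRS(X_Σ) =
{ ⟨2 | 0⟩ ×2,  ⟨2 | 1⟩,  ⟨2 | 1 1⟩ ×3,  ⟨2 | 1 1 1⟩ ×2,  ⟨3 | 0⟩,  ⟨3 | 1⟩,  ⟨4 | 1⟩ }


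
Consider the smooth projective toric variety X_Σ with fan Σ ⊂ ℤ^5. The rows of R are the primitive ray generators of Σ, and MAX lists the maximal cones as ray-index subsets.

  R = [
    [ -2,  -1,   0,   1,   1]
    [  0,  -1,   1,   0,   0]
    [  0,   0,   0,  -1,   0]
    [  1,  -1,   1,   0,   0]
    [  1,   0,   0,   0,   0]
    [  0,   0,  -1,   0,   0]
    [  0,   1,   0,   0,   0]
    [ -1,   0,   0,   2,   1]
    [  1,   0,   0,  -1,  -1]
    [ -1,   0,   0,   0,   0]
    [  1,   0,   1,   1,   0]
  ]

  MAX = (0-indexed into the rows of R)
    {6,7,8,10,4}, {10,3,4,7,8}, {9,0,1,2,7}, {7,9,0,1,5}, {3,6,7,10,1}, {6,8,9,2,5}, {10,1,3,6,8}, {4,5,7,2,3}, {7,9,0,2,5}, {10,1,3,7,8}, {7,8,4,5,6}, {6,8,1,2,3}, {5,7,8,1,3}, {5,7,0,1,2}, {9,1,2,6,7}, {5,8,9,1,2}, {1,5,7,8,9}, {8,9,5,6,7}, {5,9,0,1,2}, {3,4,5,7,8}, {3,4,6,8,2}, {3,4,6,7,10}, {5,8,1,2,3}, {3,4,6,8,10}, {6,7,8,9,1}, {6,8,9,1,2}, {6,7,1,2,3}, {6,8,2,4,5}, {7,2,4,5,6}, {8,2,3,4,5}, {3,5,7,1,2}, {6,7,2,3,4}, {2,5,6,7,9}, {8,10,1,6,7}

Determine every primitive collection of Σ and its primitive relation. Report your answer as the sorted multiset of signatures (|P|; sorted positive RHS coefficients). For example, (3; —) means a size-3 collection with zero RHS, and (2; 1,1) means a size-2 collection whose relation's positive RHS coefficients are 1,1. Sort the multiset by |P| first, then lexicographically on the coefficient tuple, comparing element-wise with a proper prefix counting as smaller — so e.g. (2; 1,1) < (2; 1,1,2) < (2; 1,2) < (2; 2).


The 16 primitive collections of Σ (r=11, n=5):

  • {4,9}:  v_{4} + v_{9} = 0 — sig = (2; —)
  • {1,4}:  v_{1} + v_{4} = v_{3} — sig = (2; 1)
  • {3,9}:  v_{3} + v_{9} = v_{1} — sig = (2; 1)
  • {0,10}:  v_{0} + v_{10} = v_{1} + v_{7} — sig = (2; 1,1)
  • {2,10}:  v_{2} + v_{10} = v_{3} + v_{6} — sig = (2; 1,1)
  • {0,6}:  v_{0} + v_{6} = v_{2} + v_{7} + v_{9} — sig = (2; 1,1,1)
  • {0,8}:  v_{0} + v_{8} = v_{1} + v_{5} + v_{9} — sig = (2; 1,1,1)
  • {5,10}:  v_{5} + v_{10} = v_{4} + v_{7} + v_{8} — sig = (2; 1,1,1)
  • {0,4}:  v_{0} + v_{4} = v_{1} + v_{2} + v_{5} + v_{7} — sig = (2; 1,1,1,1)
  • {9,10}:  v_{9} + v_{10} = v_{1} + v_{6} + v_{7} + v_{8} — sig = (2; 1,1,1,1)
  • {0,3}:  v_{0} + v_{3} = 2·v_{1} + v_{2} + v_{5} + v_{7} — sig = (2; 1,1,1,2)
  • {1,5,6}:  v_{1} + v_{5} + v_{6} = 0 — sig = (3; —)
  • {2,7,8}:  v_{2} + v_{7} + v_{8} = 0 — sig = (3; —)
  • {3,5,6}:  v_{3} + v_{5} + v_{6} = v_{4} — sig = (3; 1)
  • {3,6,7,8}:  v_{3} + v_{6} + v_{7} + v_{8} = v_{10} — sig = (4; 1)
  • {1,2,5,7,9}:  v_{1} + v_{2} + v_{5} + v_{7} + v_{9} = v_{0} — sig = (5; 1)

Signatures (|P|; sorted positive RHS coefficients), sorted:
[(2; —), (2; 1), (2; 1), (2; 1,1), (2; 1,1), (2; 1,1,1), (2; 1,1,1), (2; 1,1,1), (2; 1,1,1,1), (2; 1,1,1,1), (2; 1,1,1,2), (3; —), (3; —), (3; 1), (4; 1), (5; 1)]


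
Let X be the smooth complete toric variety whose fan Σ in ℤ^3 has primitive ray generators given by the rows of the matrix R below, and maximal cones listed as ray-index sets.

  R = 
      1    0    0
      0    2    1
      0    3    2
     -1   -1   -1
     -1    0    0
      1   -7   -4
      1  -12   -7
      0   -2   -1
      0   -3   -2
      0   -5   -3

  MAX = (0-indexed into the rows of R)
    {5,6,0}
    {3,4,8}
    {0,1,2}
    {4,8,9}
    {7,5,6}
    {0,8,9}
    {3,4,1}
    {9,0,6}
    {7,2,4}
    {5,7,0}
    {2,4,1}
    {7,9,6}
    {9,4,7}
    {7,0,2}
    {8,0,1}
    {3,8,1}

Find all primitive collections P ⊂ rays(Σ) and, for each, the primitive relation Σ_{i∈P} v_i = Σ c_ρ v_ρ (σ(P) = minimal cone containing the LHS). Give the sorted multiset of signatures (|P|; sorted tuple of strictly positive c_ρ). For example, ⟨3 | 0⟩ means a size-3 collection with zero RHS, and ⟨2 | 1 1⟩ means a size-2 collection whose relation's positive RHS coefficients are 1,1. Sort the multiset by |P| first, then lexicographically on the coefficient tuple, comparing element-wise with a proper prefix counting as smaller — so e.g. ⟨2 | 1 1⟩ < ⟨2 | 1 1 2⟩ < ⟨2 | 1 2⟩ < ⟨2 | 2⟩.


|primitive collections| = 24. Relations:

  {0,4}:  v_{0} + v_{4} = 0  →  sig = ⟨2 | 0⟩
  {1,7}:  v_{1} + v_{7} = 0  →  sig = ⟨2 | 0⟩
  {2,8}:  v_{2} + v_{8} = 0  →  sig = ⟨2 | 0⟩
  {1,9}:  v_{1} + v_{9} = v_{8}  →  sig = ⟨2 | 1⟩
  {2,9}:  v_{2} + v_{9} = v_{7}  →  sig = ⟨2 | 1⟩
  {5,9}:  v_{5} + v_{9} = v_{6}  →  sig = ⟨2 | 1⟩
  {7,8}:  v_{7} + v_{8} = v_{9}  →  sig = ⟨2 | 1⟩
  {0,3}:  v_{0} + v_{3} = v_{1} + v_{8}  →  sig = ⟨2 | 1 1⟩
  {1,5}:  v_{1} + v_{5} = v_{0} + v_{9}  →  sig = ⟨2 | 1 1⟩
  {2,3}:  v_{2} + v_{3} = v_{1} + v_{4}  →  sig = ⟨2 | 1 1⟩
  {2,6}:  v_{2} + v_{6} = v_{5} + v_{7}  →  sig = ⟨2 | 1 1⟩
  {3,5}:  v_{3} + v_{5} = v_{8} + v_{9}  →  sig = ⟨2 | 1 1⟩
  {3,7}:  v_{3} + v_{7} = v_{4} + v_{8}  →  sig = ⟨2 | 1 1⟩
  {4,5}:  v_{4} + v_{5} = v_{7} + v_{9}  →  sig = ⟨2 | 1 1⟩
  {1,6}:  v_{1} + v_{6} = v_{0} + 2·v_{9}  →  sig = ⟨2 | 1 2⟩
  {2,5}:  v_{2} + v_{5} = v_{0} + 2·v_{7}  →  sig = ⟨2 | 1 2⟩
  {3,6}:  v_{3} + v_{6} = v_{8} + 2·v_{9}  →  sig = ⟨2 | 1 2⟩
  {3,9}:  v_{3} + v_{9} = v_{4} + 2·v_{8}  →  sig = ⟨2 | 1 2⟩
  {4,6}:  v_{4} + v_{6} = v_{7} + 2·v_{9}  →  sig = ⟨2 | 1 2⟩
  {5,8}:  v_{5} + v_{8} = v_{0} + 2·v_{9}  →  sig = ⟨2 | 1 2⟩
  {6,8}:  v_{6} + v_{8} = v_{0} + 3·v_{9}  →  sig = ⟨2 | 1 3⟩
  {0,7,9}:  v_{0} + v_{7} + v_{9} = v_{5}  →  sig = ⟨3 | 1⟩
  {1,4,8}:  v_{1} + v_{4} + v_{8} = v_{3}  →  sig = ⟨3 | 1⟩
  {0,6,7}:  v_{0} + v_{6} + v_{7} = 2·v_{5}  →  sig = ⟨3 | 2⟩

Hence PRS(X_Σ) =
    ⟨2 | 0⟩
    ⟨2 | 0⟩
    ⟨2 | 0⟩
    ⟨2 | 1⟩
    ⟨2 | 1⟩
    ⟨2 | 1⟩
    ⟨2 | 1⟩
    ⟨2 | 1 1⟩
    ⟨2 | 1 1⟩
    ⟨2 | 1 1⟩
    ⟨2 | 1 1⟩
    ⟨2 | 1 1⟩
    ⟨2 | 1 1⟩
    ⟨2 | 1 1⟩
    ⟨2 | 1 2⟩
    ⟨2 | 1 2⟩
    ⟨2 | 1 2⟩
    ⟨2 | 1 2⟩
    ⟨2 | 1 2⟩
    ⟨2 | 1 2⟩
    ⟨2 | 1 3⟩
    ⟨3 | 1⟩
    ⟨3 | 1⟩
    ⟨3 | 2⟩


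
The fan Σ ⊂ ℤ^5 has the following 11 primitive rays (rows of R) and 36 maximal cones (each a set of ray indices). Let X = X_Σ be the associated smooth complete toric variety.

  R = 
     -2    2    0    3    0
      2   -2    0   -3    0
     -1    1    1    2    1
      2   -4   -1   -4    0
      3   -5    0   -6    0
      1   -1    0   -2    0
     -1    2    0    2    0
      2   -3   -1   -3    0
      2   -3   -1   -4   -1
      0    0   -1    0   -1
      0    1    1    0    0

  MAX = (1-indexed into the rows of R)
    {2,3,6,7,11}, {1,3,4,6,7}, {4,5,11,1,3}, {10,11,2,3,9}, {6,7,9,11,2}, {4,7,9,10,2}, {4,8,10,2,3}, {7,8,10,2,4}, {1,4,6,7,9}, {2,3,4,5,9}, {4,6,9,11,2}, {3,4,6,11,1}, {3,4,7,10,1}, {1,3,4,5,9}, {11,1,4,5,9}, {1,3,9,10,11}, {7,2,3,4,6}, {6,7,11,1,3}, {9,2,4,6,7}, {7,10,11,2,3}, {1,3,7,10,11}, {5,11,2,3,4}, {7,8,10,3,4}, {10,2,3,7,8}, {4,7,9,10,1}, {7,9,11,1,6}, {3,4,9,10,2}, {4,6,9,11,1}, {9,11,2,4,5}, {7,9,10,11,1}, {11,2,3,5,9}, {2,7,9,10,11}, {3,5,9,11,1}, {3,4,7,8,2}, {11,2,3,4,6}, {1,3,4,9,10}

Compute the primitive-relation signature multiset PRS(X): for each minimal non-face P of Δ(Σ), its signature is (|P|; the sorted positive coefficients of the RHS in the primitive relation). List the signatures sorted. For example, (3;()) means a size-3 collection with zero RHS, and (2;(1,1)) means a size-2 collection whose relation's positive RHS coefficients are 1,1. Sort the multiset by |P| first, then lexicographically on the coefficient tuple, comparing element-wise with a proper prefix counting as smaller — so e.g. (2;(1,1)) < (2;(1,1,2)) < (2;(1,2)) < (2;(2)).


Minimal non-faces — 16 found among 11 rays, 36 max cones:

  {1,2}:  v_{1} + v_{2} = 0  ⇒ sig = (2;())
  {8,11}:  v_{8} + v_{11} = v_{2}  ⇒ sig = (2;(1))
  {5,7}:  v_{5} + v_{7} = v_{4} + v_{11}  ⇒ sig = (2;(1,1))
  {6,10}:  v_{6} + v_{10} = v_{7} + v_{9}  ⇒ sig = (2;(1,1))
  {6,8}:  v_{6} + v_{8} = v_{2} + v_{4} + v_{7}  ⇒ sig = (2;(1,1,1))
  {8,9}:  v_{8} + v_{9} = v_{2} + v_{4} + v_{10}  ⇒ sig = (2;(1,1,1))
  {1,8}:  v_{1} + v_{8} = v_{3} + v_{4} + v_{7} + v_{10}  ⇒ sig = (2;(1,1,1,1))
  {5,8}:  v_{5} + v_{8} = v_{2} + v_{3} + v_{4} + v_{9}  ⇒ sig = (2;(1,1,1,1))
  {5,10}:  v_{5} + v_{10} = v_{3} + 2·v_{9}  ⇒ sig = (2;(1,2))
  {5,6}:  v_{5} + v_{6} = 2·v_{4} + 2·v_{11}  ⇒ sig = (2;(2,2))
  {3,7,9}:  v_{3} + v_{7} + v_{9} = 0  ⇒ sig = (3;())
  {4,7,11}:  v_{4} + v_{7} + v_{11} = v_{6}  ⇒ sig = (3;(1))
  {4,10,11}:  v_{4} + v_{10} + v_{11} = v_{9}  ⇒ sig = (3;(1))
  {3,6,9}:  v_{3} + v_{6} + v_{9} = v_{4} + v_{11}  ⇒ sig = (3;(1,1))
  {3,4,9,11}:  v_{3} + v_{4} + v_{9} + v_{11} = v_{5}  ⇒ sig = (4;(1))
  {2,3,4,7,10}:  v_{2} + v_{3} + v_{4} + v_{7} + v_{10} = v_{8}  ⇒ sig = (5;(1))

Hence PRS(X_Σ) =
{ (2;()),  (2;(1)),  (2;(1,1)) ×2,  (2;(1,1,1)) ×2,  (2;(1,1,1,1)) ×2,  (2;(1,2)),  (2;(2,2)),  (3;()),  (3;(1)) ×2,  (3;(1,1)),  (4;(1)),  (5;(1)) }


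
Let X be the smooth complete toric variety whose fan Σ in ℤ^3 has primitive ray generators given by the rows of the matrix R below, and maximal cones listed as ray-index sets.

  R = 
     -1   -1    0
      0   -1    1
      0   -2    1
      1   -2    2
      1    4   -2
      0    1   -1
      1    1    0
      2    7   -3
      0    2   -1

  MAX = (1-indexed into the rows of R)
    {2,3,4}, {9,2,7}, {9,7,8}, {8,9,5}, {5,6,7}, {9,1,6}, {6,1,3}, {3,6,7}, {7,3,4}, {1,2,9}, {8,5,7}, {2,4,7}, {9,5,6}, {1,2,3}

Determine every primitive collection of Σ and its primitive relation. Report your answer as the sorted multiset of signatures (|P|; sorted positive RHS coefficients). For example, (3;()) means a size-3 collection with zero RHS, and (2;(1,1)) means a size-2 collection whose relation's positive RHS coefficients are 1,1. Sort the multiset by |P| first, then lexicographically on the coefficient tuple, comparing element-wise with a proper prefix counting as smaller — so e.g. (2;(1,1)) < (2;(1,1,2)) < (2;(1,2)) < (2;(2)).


Minimal non-faces — 18 found among 9 rays, 14 max cones:

  P = {1,7}:  v_{1} + v_{7} = 0  ⇒ sig = (2;())
  P = {2,6}:  v_{2} + v_{6} = 0  ⇒ sig = (2;())
  P = {3,9}:  v_{3} + v_{9} = 0  ⇒ sig = (2;())
  P = {1,4}:  v_{1} + v_{4} = v_{2} + v_{3}  ⇒ sig = (2;(1,1))
  P = {1,5}:  v_{1} + v_{5} = v_{6} + v_{9}  ⇒ sig = (2;(1,1))
  P = {1,8}:  v_{1} + v_{8} = v_{5} + v_{9}  ⇒ sig = (2;(1,1))
  P = {2,5}:  v_{2} + v_{5} = v_{7} + v_{9}  ⇒ sig = (2;(1,1))
  P = {3,5}:  v_{3} + v_{5} = v_{6} + v_{7}  ⇒ sig = (2;(1,1))
  P = {3,8}:  v_{3} + v_{8} = v_{5} + v_{7}  ⇒ sig = (2;(1,1))
  P = {4,6}:  v_{4} + v_{6} = v_{3} + v_{7}  ⇒ sig = (2;(1,1))
  P = {4,9}:  v_{4} + v_{9} = v_{2} + v_{7}  ⇒ sig = (2;(1,1))
  P = {4,8}:  v_{4} + v_{8} = 3·v_{7} + v_{9}  ⇒ sig = (2;(1,3))
  P = {4,5}:  v_{4} + v_{5} = 2·v_{7}  ⇒ sig = (2;(2))
  P = {6,8}:  v_{6} + v_{8} = 2·v_{5}  ⇒ sig = (2;(2))
  P = {2,8}:  v_{2} + v_{8} = 2·v_{7} + 2·v_{9}  ⇒ sig = (2;(2,2))
  P = {2,3,7}:  v_{2} + v_{3} + v_{7} = v_{4}  ⇒ sig = (3;(1))
  P = {5,7,9}:  v_{5} + v_{7} + v_{9} = v_{8}  ⇒ sig = (3;(1))
  P = {6,7,9}:  v_{6} + v_{7} + v_{9} = v_{5}  ⇒ sig = (3;(1))

so the primitive-relation signature multiset is
{ (2;()) ×3,  (2;(1,1)) ×8,  (2;(1,3)),  (2;(2)) ×2,  (2;(2,2)),  (3;(1)) ×3 }


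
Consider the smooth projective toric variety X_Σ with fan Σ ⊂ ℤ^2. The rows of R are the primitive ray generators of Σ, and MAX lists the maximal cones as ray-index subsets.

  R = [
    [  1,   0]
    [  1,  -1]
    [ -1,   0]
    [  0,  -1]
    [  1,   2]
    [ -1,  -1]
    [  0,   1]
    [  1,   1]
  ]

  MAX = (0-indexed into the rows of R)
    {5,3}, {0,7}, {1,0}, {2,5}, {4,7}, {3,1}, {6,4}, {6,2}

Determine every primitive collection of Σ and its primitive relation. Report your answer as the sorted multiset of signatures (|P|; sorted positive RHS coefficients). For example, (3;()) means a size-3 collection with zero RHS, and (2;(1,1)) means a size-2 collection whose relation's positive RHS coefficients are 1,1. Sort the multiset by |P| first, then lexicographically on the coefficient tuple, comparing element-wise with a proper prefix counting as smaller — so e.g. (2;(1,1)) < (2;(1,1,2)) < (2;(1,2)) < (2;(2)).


20 minimal non-faces of Δ(Σ) (on 8 rays):

  P={0,2}:  v_{0} + v_{2} = 0  ⇒ sig = (2;())
  P={3,6}:  v_{3} + v_{6} = 0  ⇒ sig = (2;())
  P={5,7}:  v_{5} + v_{7} = 0  ⇒ sig = (2;())
  P={0,3}:  v_{0} + v_{3} = v_{1}  ⇒ sig = (2;(1))
  P={0,5}:  v_{0} + v_{5} = v_{3}  ⇒ sig = (2;(1))
  P={0,6}:  v_{0} + v_{6} = v_{7}  ⇒ sig = (2;(1))
  P={1,2}:  v_{1} + v_{2} = v_{3}  ⇒ sig = (2;(1))
  P={1,6}:  v_{1} + v_{6} = v_{0}  ⇒ sig = (2;(1))
  P={2,3}:  v_{2} + v_{3} = v_{5}  ⇒ sig = (2;(1))
  P={2,7}:  v_{2} + v_{7} = v_{6}  ⇒ sig = (2;(1))
  P={3,4}:  v_{3} + v_{4} = v_{7}  ⇒ sig = (2;(1))
  P={3,7}:  v_{3} + v_{7} = v_{0}  ⇒ sig = (2;(1))
  P={4,5}:  v_{4} + v_{5} = v_{6}  ⇒ sig = (2;(1))
  P={5,6}:  v_{5} + v_{6} = v_{2}  ⇒ sig = (2;(1))
  P={6,7}:  v_{6} + v_{7} = v_{4}  ⇒ sig = (2;(1))
  P={1,4}:  v_{1} + v_{4} = v_{0} + v_{7}  ⇒ sig = (2;(1,1))
  P={0,4}:  v_{0} + v_{4} = 2·v_{7}  ⇒ sig = (2;(2))
  P={1,5}:  v_{1} + v_{5} = 2·v_{3}  ⇒ sig = (2;(2))
  P={1,7}:  v_{1} + v_{7} = 2·v_{0}  ⇒ sig = (2;(2))
  P={2,4}:  v_{2} + v_{4} = 2·v_{6}  ⇒ sig = (2;(2))

so the primitive-relation signature multiset is
    (2;())
    (2;())
    (2;())
    (2;(1))
    (2;(1))
    (2;(1))
    (2;(1))
    (2;(1))
    (2;(1))
    (2;(1))
    (2;(1))
    (2;(1))
    (2;(1))
    (2;(1))
    (2;(1))
    (2;(1,1))
    (2;(2))
    (2;(2))
    (2;(2))
    (2;(2))
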